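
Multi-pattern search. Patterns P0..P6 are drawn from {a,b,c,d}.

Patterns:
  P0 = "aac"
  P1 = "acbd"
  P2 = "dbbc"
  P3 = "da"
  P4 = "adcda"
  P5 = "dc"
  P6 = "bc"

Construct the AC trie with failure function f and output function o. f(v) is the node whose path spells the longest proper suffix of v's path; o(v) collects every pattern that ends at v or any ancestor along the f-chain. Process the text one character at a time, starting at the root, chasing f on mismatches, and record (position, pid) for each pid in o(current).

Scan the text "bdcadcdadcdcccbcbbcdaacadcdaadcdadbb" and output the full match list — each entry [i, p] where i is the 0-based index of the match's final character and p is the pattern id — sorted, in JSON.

Construct AC machine:
Trie nodes:
  0='ε' goto a→1 b→17 d→7
  1='a' goto a→2 c→4 d→12
  2='aa' goto c→3
  3='aac' goto ·  [P0 ends]
  4='ac' goto b→5
  5='acb' goto d→6
  6='acbd' goto ·  [P1 ends]
  7='d' goto a→11 b→8 c→16
  8='db' goto b→9
  9='dbb' goto c→10
  10='dbbc' goto ·  [P2 ends]
  11='da' goto ·  [P3 ends]
  12='ad' goto c→13
  13='adc' goto d→14
  14='adcd' goto a→15
  15='adcda' goto ·  [P4 ends]
  16='dc' goto ·  [P5 ends]
  17='b' goto c→18
  18='bc' goto ·  [P6 ends]

BFS fail/out derivation:
  n1('a'): parent n0 fail=0; on 'a' 0 → fail=0;  out ∅∪∅=∅
  n7('d'): parent n0 fail=0; on 'd' 0 → fail=0;  out ∅∪∅=∅
  n17('b'): parent n0 fail=0; on 'b' 0 → fail=0;  out ∅∪∅=∅
  n2('aa'): parent n1 fail=0; on 'a' 0 → fail=1;  out ∅∪∅=∅
  n4('ac'): parent n1 fail=0; on 'c' 0 → fail=0;  out ∅∪∅=∅
  n8('db'): parent n7 fail=0; on 'b' 0 → fail=17;  out ∅∪∅=∅
  n11('da'): parent n7 fail=0; on 'a' 0 → fail=1;  out {3}∪∅={3}
  n12('ad'): parent n1 fail=0; on 'd' 0 → fail=7;  out ∅∪∅=∅
  n16('dc'): parent n7 fail=0; on 'c' 0 → fail=0;  out {5}∪∅={5}
  n18('bc'): parent n17 fail=0; on 'c' 0 → fail=0;  out {6}∪∅={6}
  n3('aac'): parent n2 fail=1; on 'c' 1 → fail=4;  out {0}∪∅={0}
  n5('acb'): parent n4 fail=0; on 'b' 0 → fail=17;  out ∅∪∅=∅
  n9('dbb'): parent n8 fail=17; on 'b' 17→0 → fail=17;  out ∅∪∅=∅
  n13('adc'): parent n12 fail=7; on 'c' 7 → fail=16;  out ∅∪{5}={5}
  n6('acbd'): parent n5 fail=17; on 'd' 17→0 → fail=7;  out {1}∪∅={1}
  n10('dbbc'): parent n9 fail=17; on 'c' 17 → fail=18;  out {2}∪{6}={2,6}
  n14('adcd'): parent n13 fail=16; on 'd' 16→0 → fail=7;  out ∅∪∅=∅
  n15('adcda'): parent n14 fail=7; on 'a' 7 → fail=11;  out {4}∪{3}={3,4}

Run:
[0] read 'b'  n0⇒n17
[1] read 'd'  n17⇒n7 (via fail)
[2] read 'c'  n7⇒n16  ** P5@[1:2]
[3] read 'a'  n16⇒n1 (via fail)
[4] read 'd'  n1⇒n12
[5] read 'c'  n12⇒n13  ** P5@[4:5]
[6] read 'd'  n13⇒n14
[7] read 'a'  n14⇒n15  ** P3@[6:7],P4@[3:7]
[8] read 'd'  n15⇒n12 (via fail)
[9] read 'c'  n12⇒n13  ** P5@[8:9]
[10] read 'd'  n13⇒n14
[11] read 'c'  n14⇒n16 (via fail)  ** P5@[10:11]
[12] read 'c'  n16⇒n0 (via fail)
[13] read 'c'  n0⇒n0
[14] read 'b'  n0⇒n17
[15] read 'c'  n17⇒n18  ** P6@[14:15]
[16] read 'b'  n18⇒n17 (via fail)
[17] read 'b'  n17⇒n17 (via fail)
[18] read 'c'  n17⇒n18  ** P6@[17:18]
[19] read 'd'  n18⇒n7 (via fail)
[20] read 'a'  n7⇒n11  ** P3@[19:20]
[21] read 'a'  n11⇒n2 (via fail)
[22] read 'c'  n2⇒n3  ** P0@[20:22]
[23] read 'a'  n3⇒n1 (via fail)
[24] read 'd'  n1⇒n12
[25] read 'c'  n12⇒n13  ** P5@[24:25]
[26] read 'd'  n13⇒n14
[27] read 'a'  n14⇒n15  ** P3@[26:27],P4@[23:27]
[28] read 'a'  n15⇒n2 (via fail)
[29] read 'd'  n2⇒n12 (via fail)
[30] read 'c'  n12⇒n13  ** P5@[29:30]
[31] read 'd'  n13⇒n14
[32] read 'a'  n14⇒n15  ** P3@[31:32],P4@[28:32]
[33] read 'd'  n15⇒n12 (via fail)
[34] read 'b'  n12⇒n8 (via fail)
[35] read 'b'  n8⇒n9

Result: [[2,5],[5,5],[7,3],[7,4],[9,5],[11,5],[15,6],[18,6],[20,3],[22,0],[25,5],[27,3],[27,4],[30,5],[32,3],[32,4]]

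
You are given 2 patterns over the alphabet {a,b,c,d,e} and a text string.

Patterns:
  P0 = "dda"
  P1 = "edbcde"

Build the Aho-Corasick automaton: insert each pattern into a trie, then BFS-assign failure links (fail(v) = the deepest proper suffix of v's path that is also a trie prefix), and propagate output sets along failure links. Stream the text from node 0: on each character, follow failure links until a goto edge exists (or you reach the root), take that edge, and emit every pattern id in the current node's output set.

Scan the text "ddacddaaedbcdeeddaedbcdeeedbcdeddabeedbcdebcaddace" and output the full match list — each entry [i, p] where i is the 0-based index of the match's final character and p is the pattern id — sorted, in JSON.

Build automaton:
Trie (insert patterns):
  0='ε' goto d→1 e→4
  1='d' goto d→2
  2='dd' goto a→3
  3='dda' goto ·  ←P0
  4='e' goto d→5
  5='ed' goto b→6
  6='edb' goto c→7
  7='edbc' goto d→8
  8='edbcd' goto e→9
  9='edbcde' goto ·  ←P1

Failure links (BFS by depth):
  fail(1) 'd': from fail(0)=0 chase 'd': 0 ⇒ 0;  out=∅∪out(0)=∅
  fail(4) 'e': from fail(0)=0 chase 'e': 0 ⇒ 0;  out=∅∪out(0)=∅
  fail(2) 'dd': from fail(1)=0 chase 'd': 0 ⇒ 1;  out=∅∪out(1)=∅
  fail(5) 'ed': from fail(4)=0 chase 'd': 0 ⇒ 1;  out=∅∪out(1)=∅
  fail(3) 'dda': from fail(2)=1 chase 'a': 1→0 ⇒ 0;  out={0}∪out(0)={0}
  fail(6) 'edb': from fail(5)=1 chase 'b': 1→0 ⇒ 0;  out=∅∪out(0)=∅
  fail(7) 'edbc': from fail(6)=0 chase 'c': 0 ⇒ 0;  out=∅∪out(0)=∅
  fail(8) 'edbcd': from fail(7)=0 chase 'd': 0 ⇒ 1;  out=∅∪out(1)=∅
  fail(9) 'edbcde': from fail(8)=1 chase 'e': 1→0 ⇒ 4;  out={1}∪out(4)={1}

Scan:
pos 0 'd': at 1
pos 1 'd': at 2
pos 2 'a': at 3  → match P0@[0:2]
pos 3 'c': at 0 (via fail)
pos 4 'd': at 1
pos 5 'd': at 2
pos 6 'a': at 3  → match P0@[4:6]
pos 7 'a': at 0 (via fail)
pos 8 'e': at 4
pos 9 'd': at 5
pos 10 'b': at 6
pos 11 'c': at 7
pos 12 'd': at 8
pos 13 'e': at 9  → match P1@[8:13]
pos 14 'e': at 4 (via fail)
pos 15 'd': at 5
pos 16 'd': at 2 (via fail)
pos 17 'a': at 3  → match P0@[15:17]
pos 18 'e': at 4 (via fail)
pos 19 'd': at 5
pos 20 'b': at 6
pos 21 'c': at 7
pos 22 'd': at 8
pos 23 'e': at 9  → match P1@[18:23]
pos 24 'e': at 4 (via fail)
pos 25 'e': at 4 (via fail)
pos 26 'd': at 5
pos 27 'b': at 6
pos 28 'c': at 7
pos 29 'd': at 8
pos 30 'e': at 9  → match P1@[25:30]
pos 31 'd': at 5 (via fail)
pos 32 'd': at 2 (via fail)
pos 33 'a': at 3  → match P0@[31:33]
pos 34 'b': at 0 (via fail)
pos 35 'e': at 4
pos 36 'e': at 4 (via fail)
pos 37 'd': at 5
pos 38 'b': at 6
pos 39 'c': at 7
pos 40 'd': at 8
pos 41 'e': at 9  → match P1@[36:41]
pos 42 'b': at 0 (via fail)
pos 43 'c': at 0
pos 44 'a': at 0
pos 45 'd': at 1
pos 46 'd': at 2
pos 47 'a': at 3  → match P0@[45:47]
pos 48 'c': at 0 (via fail)
pos 49 'e': at 4

Matches: [[2,0],[6,0],[13,1],[17,0],[23,1],[30,1],[33,0],[41,1],[47,0]]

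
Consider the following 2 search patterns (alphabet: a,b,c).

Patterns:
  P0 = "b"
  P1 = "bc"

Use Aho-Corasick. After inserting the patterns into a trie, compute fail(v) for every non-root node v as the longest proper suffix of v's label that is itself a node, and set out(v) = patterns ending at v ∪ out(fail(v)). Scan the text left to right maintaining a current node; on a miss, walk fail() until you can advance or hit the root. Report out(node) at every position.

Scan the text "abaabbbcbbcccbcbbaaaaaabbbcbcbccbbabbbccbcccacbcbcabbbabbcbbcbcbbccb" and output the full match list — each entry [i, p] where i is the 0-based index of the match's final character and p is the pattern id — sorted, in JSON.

Build automaton:
Trie nodes:
  n0 'ε': b→1
  n1 'b': c→2  [P0 ends]
  n2 'bc': ·  [P1 ends]

Failure links (BFS by depth):
  fail(1) 'b': from fail(0)=0 chase 'b': 0 ⇒ 0;  out={0}∪out(0)={0}
  fail(2) 'bc': from fail(1)=0 chase 'c': 0 ⇒ 0;  out={1}∪out(0)={1}

Run:
i=0 'a': node 0→0
i=1 'b': node 0→1  emit P0@[1:1]
i=2 'a': node 1→0 (fail-walked)
i=3 'a': node 0→0
i=4 'b': node 0→1  emit P0@[4:4]
i=5 'b': node 1→1 (fail-walked)  emit P0@[5:5]
i=6 'b': node 1→1 (fail-walked)  emit P0@[6:6]
i=7 'c': node 1→2  emit P1@[6:7]
i=8 'b': node 2→1 (fail-walked)  emit P0@[8:8]
i=9 'b': node 1→1 (fail-walked)  emit P0@[9:9]
i=10 'c': node 1→2  emit P1@[9:10]
i=11 'c': node 2→0 (fail-walked)
i=12 'c': node 0→0
i=13 'b': node 0→1  emit P0@[13:13]
i=14 'c': node 1→2  emit P1@[13:14]
i=15 'b': node 2→1 (fail-walked)  emit P0@[15:15]
i=16 'b': node 1→1 (fail-walked)  emit P0@[16:16]
i=17 'a': node 1→0 (fail-walked)
i=18 'a': node 0→0
i=19 'a': node 0→0
i=20 'a': node 0→0
i=21 'a': node 0→0
i=22 'a': node 0→0
i=23 'b': node 0→1  emit P0@[23:23]
i=24 'b': node 1→1 (fail-walked)  emit P0@[24:24]
i=25 'b': node 1→1 (fail-walked)  emit P0@[25:25]
i=26 'c': node 1→2  emit P1@[25:26]
i=27 'b': node 2→1 (fail-walked)  emit P0@[27:27]
i=28 'c': node 1→2  emit P1@[27:28]
i=29 'b': node 2→1 (fail-walked)  emit P0@[29:29]
i=30 'c': node 1→2  emit P1@[29:30]
i=31 'c': node 2→0 (fail-walked)
i=32 'b': node 0→1  emit P0@[32:32]
i=33 'b': node 1→1 (fail-walked)  emit P0@[33:33]
i=34 'a': node 1→0 (fail-walked)
i=35 'b': node 0→1  emit P0@[35:35]
i=36 'b': node 1→1 (fail-walked)  emit P0@[36:36]
i=37 'b': node 1→1 (fail-walked)  emit P0@[37:37]
i=38 'c': node 1→2  emit P1@[37:38]
i=39 'c': node 2→0 (fail-walked)
i=40 'b': node 0→1  emit P0@[40:40]
i=41 'c': node 1→2  emit P1@[40:41]
i=42 'c': node 2→0 (fail-walked)
i=43 'c': node 0→0
i=44 'a': node 0→0
i=45 'c': node 0→0
i=46 'b': node 0→1  emit P0@[46:46]
i=47 'c': node 1→2  emit P1@[46:47]
i=48 'b': node 2→1 (fail-walked)  emit P0@[48:48]
i=49 'c': node 1→2  emit P1@[48:49]
i=50 'a': node 2→0 (fail-walked)
i=51 'b': node 0→1  emit P0@[51:51]
i=52 'b': node 1→1 (fail-walked)  emit P0@[52:52]
i=53 'b': node 1→1 (fail-walked)  emit P0@[53:53]
i=54 'a': node 1→0 (fail-walked)
i=55 'b': node 0→1  emit P0@[55:55]
i=56 'b': node 1→1 (fail-walked)  emit P0@[56:56]
i=57 'c': node 1→2  emit P1@[56:57]
i=58 'b': node 2→1 (fail-walked)  emit P0@[58:58]
i=59 'b': node 1→1 (fail-walked)  emit P0@[59:59]
i=60 'c': node 1→2  emit P1@[59:60]
i=61 'b': node 2→1 (fail-walked)  emit P0@[61:61]
i=62 'c': node 1→2  emit P1@[61:62]
i=63 'b': node 2→1 (fail-walked)  emit P0@[63:63]
i=64 'b': node 1→1 (fail-walked)  emit P0@[64:64]
i=65 'c': node 1→2  emit P1@[64:65]
i=66 'c': node 2→0 (fail-walked)
i=67 'b': node 0→1  emit P0@[67:67]

Result: [[1,0],[4,0],[5,0],[6,0],[7,1],[8,0],[9,0],[10,1],[13,0],[14,1],[15,0],[16,0],[23,0],[24,0],[25,0],[26,1],[27,0],[28,1],[29,0],[30,1],[32,0],[33,0],[35,0],[36,0],[37,0],[38,1],[40,0],[41,1],[46,0],[47,1],[48,0],[49,1],[51,0],[52,0],[53,0],[55,0],[56,0],[57,1],[58,0],[59,0],[60,1],[61,0],[62,1],[63,0],[64,0],[65,1],[67,0]]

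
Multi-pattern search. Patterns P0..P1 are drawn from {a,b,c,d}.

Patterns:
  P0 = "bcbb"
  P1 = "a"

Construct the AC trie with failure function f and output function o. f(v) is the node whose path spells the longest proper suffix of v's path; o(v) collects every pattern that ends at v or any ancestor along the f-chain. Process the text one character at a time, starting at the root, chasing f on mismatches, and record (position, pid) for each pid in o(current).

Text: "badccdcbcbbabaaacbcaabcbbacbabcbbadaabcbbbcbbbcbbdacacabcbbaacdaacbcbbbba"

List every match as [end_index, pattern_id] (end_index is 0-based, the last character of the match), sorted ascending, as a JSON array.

Construct AC machine:
Trie (insert patterns):
  n0 'ε': a→5 b→1
  n1 'b': c→2
  n2 'bc': b→3
  n3 'bcb': b→4
  n4 'bcbb': ·  [P0 ends]
  n5 'a': ·  [P1 ends]

Failure links (BFS by depth):
  fail(1) 'b': from fail(0)=0 chase 'b': 0 ⇒ 0;  out=∅∪out(0)=∅
  fail(5) 'a': from fail(0)=0 chase 'a': 0 ⇒ 0;  out={1}∪out(0)={1}
  fail(2) 'bc': from fail(1)=0 chase 'c': 0 ⇒ 0;  out=∅∪out(0)=∅
  fail(3) 'bcb': from fail(2)=0 chase 'b': 0 ⇒ 1;  out=∅∪out(1)=∅
  fail(4) 'bcbb': from fail(3)=1 chase 'b': 1→0 ⇒ 1;  out={0}∪out(1)={0}

Scan:
pos 0 'b': at 1
pos 1 'a': at 5 ·f  → match P1@[1:1]
pos 2 'd': at 0 ·f
pos 3 'c': at 0
pos 4 'c': at 0
pos 5 'd': at 0
pos 6 'c': at 0
pos 7 'b': at 1
pos 8 'c': at 2
pos 9 'b': at 3
pos 10 'b': at 4  → match P0@[7:10]
pos 11 'a': at 5 ·f  → match P1@[11:11]
pos 12 'b': at 1 ·f
pos 13 'a': at 5 ·f  → match P1@[13:13]
pos 14 'a': at 5 ·f  → match P1@[14:14]
pos 15 'a': at 5 ·f  → match P1@[15:15]
pos 16 'c': at 0 ·f
pos 17 'b': at 1
pos 18 'c': at 2
pos 19 'a': at 5 ·f  → match P1@[19:19]
pos 20 'a': at 5 ·f  → match P1@[20:20]
pos 21 'b': at 1 ·f
pos 22 'c': at 2
pos 23 'b': at 3
pos 24 'b': at 4  → match P0@[21:24]
pos 25 'a': at 5 ·f  → match P1@[25:25]
pos 26 'c': at 0 ·f
pos 27 'b': at 1
pos 28 'a': at 5 ·f  → match P1@[28:28]
pos 29 'b': at 1 ·f
pos 30 'c': at 2
pos 31 'b': at 3
pos 32 'b': at 4  → match P0@[29:32]
pos 33 'a': at 5 ·f  → match P1@[33:33]
pos 34 'd': at 0 ·f
pos 35 'a': at 5  → match P1@[35:35]
pos 36 'a': at 5 ·f  → match P1@[36:36]
pos 37 'b': at 1 ·f
pos 38 'c': at 2
pos 39 'b': at 3
pos 40 'b': at 4  → match P0@[37:40]
pos 41 'b': at 1 ·f
pos 42 'c': at 2
pos 43 'b': at 3
pos 44 'b': at 4  → match P0@[41:44]
pos 45 'b': at 1 ·f
pos 46 'c': at 2
pos 47 'b': at 3
pos 48 'b': at 4  → match P0@[45:48]
pos 49 'd': at 0 ·f
pos 50 'a': at 5  → match P1@[50:50]
pos 51 'c': at 0 ·f
pos 52 'a': at 5  → match P1@[52:52]
pos 53 'c': at 0 ·f
pos 54 'a': at 5  → match P1@[54:54]
pos 55 'b': at 1 ·f
pos 56 'c': at 2
pos 57 'b': at 3
pos 58 'b': at 4  → match P0@[55:58]
pos 59 'a': at 5 ·f  → match P1@[59:59]
pos 60 'a': at 5 ·f  → match P1@[60:60]
pos 61 'c': at 0 ·f
pos 62 'd': at 0
pos 63 'a': at 5  → match P1@[63:63]
pos 64 'a': at 5 ·f  → match P1@[64:64]
pos 65 'c': at 0 ·f
pos 66 'b': at 1
pos 67 'c': at 2
pos 68 'b': at 3
pos 69 'b': at 4  → match P0@[66:69]
pos 70 'b': at 1 ·f
pos 71 'b': at 1 ·f
pos 72 'a': at 5 ·f  → match P1@[72:72]

Matches: [[1,1],[10,0],[11,1],[13,1],[14,1],[15,1],[19,1],[20,1],[24,0],[25,1],[28,1],[32,0],[33,1],[35,1],[36,1],[40,0],[44,0],[48,0],[50,1],[52,1],[54,1],[58,0],[59,1],[60,1],[63,1],[64,1],[69,0],[72,1]]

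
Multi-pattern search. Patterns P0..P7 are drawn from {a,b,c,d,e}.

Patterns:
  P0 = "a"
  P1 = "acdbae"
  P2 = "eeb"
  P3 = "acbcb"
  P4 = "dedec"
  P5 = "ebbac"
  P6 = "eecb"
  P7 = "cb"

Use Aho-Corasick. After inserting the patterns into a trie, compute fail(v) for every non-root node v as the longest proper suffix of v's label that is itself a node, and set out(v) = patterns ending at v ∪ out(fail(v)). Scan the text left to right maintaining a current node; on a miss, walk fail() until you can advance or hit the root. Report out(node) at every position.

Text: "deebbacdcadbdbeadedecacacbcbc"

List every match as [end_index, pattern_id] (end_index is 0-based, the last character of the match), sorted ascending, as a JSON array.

Construct AC machine:
Trie nodes:
  0='ε' goto a→1 c→24 d→13 e→7
  1='a' goto c→2  [P0 ends]
  2='ac' goto b→10 d→3
  3='acd' goto b→4
  4='acdb' goto a→5
  5='acdba' goto e→6
  6='acdbae' goto ·  [P1 ends]
  7='e' goto b→18 e→8
  8='ee' goto b→9 c→22
  9='eeb' goto ·  [P2 ends]
  10='acb' goto c→11
  11='acbc' goto b→12
  12='acbcb' goto ·  [P3 ends]
  13='d' goto e→14
  14='de' goto d→15
  15='ded' goto e→16
  16='dede' goto c→17
  17='dedec' goto ·  [P4 ends]
  18='eb' goto b→19
  19='ebb' goto a→20
  20='ebba' goto c→21
  21='ebbac' goto ·  [P5 ends]
  22='eec' goto b→23
  23='eecb' goto ·  [P6 ends]
  24='c' goto b→25
  25='cb' goto ·  [P7 ends]

Failure links (BFS by depth):
  fail(1) 'a': from fail(0)=0 chase 'a': 0 ⇒ 0;  out={0}∪out(0)={0}
  fail(7) 'e': from fail(0)=0 chase 'e': 0 ⇒ 0;  out=∅∪out(0)=∅
  fail(13) 'd': from fail(0)=0 chase 'd': 0 ⇒ 0;  out=∅∪out(0)=∅
  fail(24) 'c': from fail(0)=0 chase 'c': 0 ⇒ 0;  out=∅∪out(0)=∅
  fail(2) 'ac': from fail(1)=0 chase 'c': 0 ⇒ 24;  out=∅∪out(24)=∅
  fail(8) 'ee': from fail(7)=0 chase 'e': 0 ⇒ 7;  out=∅∪out(7)=∅
  fail(14) 'de': from fail(13)=0 chase 'e': 0 ⇒ 7;  out=∅∪out(7)=∅
  fail(18) 'eb': from fail(7)=0 chase 'b': 0 ⇒ 0;  out=∅∪out(0)=∅
  fail(25) 'cb': from fail(24)=0 chase 'b': 0 ⇒ 0;  out={7}∪out(0)={7}
  fail(3) 'acd': from fail(2)=24 chase 'd': 24→0 ⇒ 13;  out=∅∪out(13)=∅
  fail(9) 'eeb': from fail(8)=7 chase 'b': 7 ⇒ 18;  out={2}∪out(18)={2}
  fail(10) 'acb': from fail(2)=24 chase 'b': 24 ⇒ 25;  out=∅∪out(25)={7}
  fail(15) 'ded': from fail(14)=7 chase 'd': 7→0 ⇒ 13;  out=∅∪out(13)=∅
  fail(19) 'ebb': from fail(18)=0 chase 'b': 0 ⇒ 0;  out=∅∪out(0)=∅
  fail(22) 'eec': from fail(8)=7 chase 'c': 7→0 ⇒ 24;  out=∅∪out(24)=∅
  fail(4) 'acdb': from fail(3)=13 chase 'b': 13→0 ⇒ 0;  out=∅∪out(0)=∅
  fail(11) 'acbc': from fail(10)=25 chase 'c': 25→0 ⇒ 24;  out=∅∪out(24)=∅
  fail(16) 'dede': from fail(15)=13 chase 'e': 13 ⇒ 14;  out=∅∪out(14)=∅
  fail(20) 'ebba': from fail(19)=0 chase 'a': 0 ⇒ 1;  out=∅∪out(1)={0}
  fail(23) 'eecb': from fail(22)=24 chase 'b': 24 ⇒ 25;  out={6}∪out(25)={6,7}
  fail(5) 'acdba': from fail(4)=0 chase 'a': 0 ⇒ 1;  out=∅∪out(1)={0}
  fail(12) 'acbcb': from fail(11)=24 chase 'b': 24 ⇒ 25;  out={3}∪out(25)={3,7}
  fail(17) 'dedec': from fail(16)=14 chase 'c': 14→7→0 ⇒ 24;  out={4}∪out(24)={4}
  fail(21) 'ebbac': from fail(20)=1 chase 'c': 1 ⇒ 2;  out={5}∪out(2)={5}
  fail(6) 'acdbae': from fail(5)=1 chase 'e': 1→0 ⇒ 7;  out={1}∪out(7)={1}

Run:
[0] read 'd'  n0⇒n13
[1] read 'e'  n13⇒n14
[2] read 'e'  n14⇒n8 (via fail)
[3] read 'b'  n8⇒n9  → match P2@[1:3]
[4] read 'b'  n9⇒n19 (via fail)
[5] read 'a'  n19⇒n20  → match P0@[5:5]
[6] read 'c'  n20⇒n21  → match P5@[2:6]
[7] read 'd'  n21⇒n3 (via fail)
[8] read 'c'  n3⇒n24 (via fail)
[9] read 'a'  n24⇒n1 (via fail)  → match P0@[9:9]
[10] read 'd'  n1⇒n13 (via fail)
[11] read 'b'  n13⇒n0 (via fail)
[12] read 'd'  n0⇒n13
[13] read 'b'  n13⇒n0 (via fail)
[14] read 'e'  n0⇒n7
[15] read 'a'  n7⇒n1 (via fail)  → match P0@[15:15]
[16] read 'd'  n1⇒n13 (via fail)
[17] read 'e'  n13⇒n14
[18] read 'd'  n14⇒n15
[19] read 'e'  n15⇒n16
[20] read 'c'  n16⇒n17  → match P4@[16:20]
[21] read 'a'  n17⇒n1 (via fail)  → match P0@[21:21]
[22] read 'c'  n1⇒n2
[23] read 'a'  n2⇒n1 (via fail)  → match P0@[23:23]
[24] read 'c'  n1⇒n2
[25] read 'b'  n2⇒n10  → match P7@[24:25]
[26] read 'c'  n10⇒n11
[27] read 'b'  n11⇒n12  → match P3@[23:27],P7@[26:27]
[28] read 'c'  n12⇒n24 (via fail)

Matches: [[3,2],[5,0],[6,5],[9,0],[15,0],[20,4],[21,0],[23,0],[25,7],[27,3],[27,7]]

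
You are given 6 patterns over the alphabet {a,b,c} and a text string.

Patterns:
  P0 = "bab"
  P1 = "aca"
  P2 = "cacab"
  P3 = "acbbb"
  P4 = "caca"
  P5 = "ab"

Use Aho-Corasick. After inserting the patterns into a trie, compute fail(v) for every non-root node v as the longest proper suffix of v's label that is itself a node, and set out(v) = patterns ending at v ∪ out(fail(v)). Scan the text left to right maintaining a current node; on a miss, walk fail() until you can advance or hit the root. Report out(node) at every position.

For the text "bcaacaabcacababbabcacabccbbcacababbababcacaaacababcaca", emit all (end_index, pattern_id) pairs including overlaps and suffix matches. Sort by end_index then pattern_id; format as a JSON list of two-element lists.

Construct AC machine:
Trie (insert patterns):
  0='ε' goto a→4 b→1 c→7
  1='b' goto a→2
  2='ba' goto b→3
  3='bab' goto ·  [P0 ends]
  4='a' goto b→15 c→5
  5='ac' goto a→6 b→12
  6='aca' goto ·  [P1 ends]
  7='c' goto a→8
  8='ca' goto c→9
  9='cac' goto a→10
  10='caca' goto b→11  [P4 ends]
  11='cacab' goto ·  [P2 ends]
  12='acb' goto b→13
  13='acbb' goto b→14
  14='acbbb' goto ·  [P3 ends]
  15='ab' goto ·  [P5 ends]

BFS fail/out derivation:
  n1('b'): parent n0 fail=0; on 'b' 0 → fail=0;  out ∅∪∅=∅
  n4('a'): parent n0 fail=0; on 'a' 0 → fail=0;  out ∅∪∅=∅
  n7('c'): parent n0 fail=0; on 'c' 0 → fail=0;  out ∅∪∅=∅
  n2('ba'): parent n1 fail=0; on 'a' 0 → fail=4;  out ∅∪∅=∅
  n5('ac'): parent n4 fail=0; on 'c' 0 → fail=7;  out ∅∪∅=∅
  n8('ca'): parent n7 fail=0; on 'a' 0 → fail=4;  out ∅∪∅=∅
  n15('ab'): parent n4 fail=0; on 'b' 0 → fail=1;  out {5}∪∅={5}
  n3('bab'): parent n2 fail=4; on 'b' 4 → fail=15;  out {0}∪{5}={0,5}
  n6('aca'): parent n5 fail=7; on 'a' 7 → fail=8;  out {1}∪∅={1}
  n9('cac'): parent n8 fail=4; on 'c' 4 → fail=5;  out ∅∪∅=∅
  n12('acb'): parent n5 fail=7; on 'b' 7→0 → fail=1;  out ∅∪∅=∅
  n10('caca'): parent n9 fail=5; on 'a' 5 → fail=6;  out {4}∪{1}={1,4}
  n13('acbb'): parent n12 fail=1; on 'b' 1→0 → fail=1;  out ∅∪∅=∅
  n11('cacab'): parent n10 fail=6; on 'b' 6→8→4 → fail=15;  out {2}∪{5}={2,5}
  n14('acbbb'): parent n13 fail=1; on 'b' 1→0 → fail=1;  out {3}∪∅={3}

Run:
pos 0 'b': at 1
pos 1 'c': at 7 (fail-walked)
pos 2 'a': at 8
pos 3 'a': at 4 (fail-walked)
pos 4 'c': at 5
pos 5 'a': at 6  ** P1@[3:5]
pos 6 'a': at 4 (fail-walked)
pos 7 'b': at 15  ** P5@[6:7]
pos 8 'c': at 7 (fail-walked)
pos 9 'a': at 8
pos 10 'c': at 9
pos 11 'a': at 10  ** P1@[9:11],P4@[8:11]
pos 12 'b': at 11  ** P2@[8:12],P5@[11:12]
pos 13 'a': at 2 (fail-walked)
pos 14 'b': at 3  ** P0@[12:14],P5@[13:14]
pos 15 'b': at 1 (fail-walked)
pos 16 'a': at 2
pos 17 'b': at 3  ** P0@[15:17],P5@[16:17]
pos 18 'c': at 7 (fail-walked)
pos 19 'a': at 8
pos 20 'c': at 9
pos 21 'a': at 10  ** P1@[19:21],P4@[18:21]
pos 22 'b': at 11  ** P2@[18:22],P5@[21:22]
pos 23 'c': at 7 (fail-walked)
pos 24 'c': at 7 (fail-walked)
pos 25 'b': at 1 (fail-walked)
pos 26 'b': at 1 (fail-walked)
pos 27 'c': at 7 (fail-walked)
pos 28 'a': at 8
pos 29 'c': at 9
pos 30 'a': at 10  ** P1@[28:30],P4@[27:30]
pos 31 'b': at 11  ** P2@[27:31],P5@[30:31]
pos 32 'a': at 2 (fail-walked)
pos 33 'b': at 3  ** P0@[31:33],P5@[32:33]
pos 34 'b': at 1 (fail-walked)
pos 35 'a': at 2
pos 36 'b': at 3  ** P0@[34:36],P5@[35:36]
pos 37 'a': at 2 (fail-walked)
pos 38 'b': at 3  ** P0@[36:38],P5@[37:38]
pos 39 'c': at 7 (fail-walked)
pos 40 'a': at 8
pos 41 'c': at 9
pos 42 'a': at 10  ** P1@[40:42],P4@[39:42]
pos 43 'a': at 4 (fail-walked)
pos 44 'a': at 4 (fail-walked)
pos 45 'c': at 5
pos 46 'a': at 6  ** P1@[44:46]
pos 47 'b': at 15 (fail-walked)  ** P5@[46:47]
pos 48 'a': at 2 (fail-walked)
pos 49 'b': at 3  ** P0@[47:49],P5@[48:49]
pos 50 'c': at 7 (fail-walked)
pos 51 'a': at 8
pos 52 'c': at 9
pos 53 'a': at 10  ** P1@[51:53],P4@[50:53]

All matches (sorted): [[5,1],[7,5],[11,1],[11,4],[12,2],[12,5],[14,0],[14,5],[17,0],[17,5],[21,1],[21,4],[22,2],[22,5],[30,1],[30,4],[31,2],[31,5],[33,0],[33,5],[36,0],[36,5],[38,0],[38,5],[42,1],[42,4],[46,1],[47,5],[49,0],[49,5],[53,1],[53,4]]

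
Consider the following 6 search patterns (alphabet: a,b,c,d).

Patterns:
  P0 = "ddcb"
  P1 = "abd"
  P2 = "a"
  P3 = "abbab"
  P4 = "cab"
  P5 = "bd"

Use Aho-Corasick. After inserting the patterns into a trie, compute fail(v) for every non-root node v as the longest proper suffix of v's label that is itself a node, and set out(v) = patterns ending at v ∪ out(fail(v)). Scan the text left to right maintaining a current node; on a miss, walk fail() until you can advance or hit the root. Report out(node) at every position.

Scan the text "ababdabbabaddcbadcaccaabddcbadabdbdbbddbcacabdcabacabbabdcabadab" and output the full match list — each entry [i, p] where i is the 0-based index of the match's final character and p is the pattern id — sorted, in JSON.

Construct AC machine:
Trie (insert patterns):
  n0 'ε': a→5 b→14 c→11 d→1
  n1 'd': d→2
  n2 'dd': c→3
  n3 'ddc': b→4
  n4 'ddcb': ·  [P0 ends]
  n5 'a': b→6  [P2 ends]
  n6 'ab': b→8 d→7
  n7 'abd': ·  [P1 ends]
  n8 'abb': a→9
  n9 'abba': b→10
  n10 'abbab': ·  [P3 ends]
  n11 'c': a→12
  n12 'ca': b→13
  n13 'cab': ·  [P4 ends]
  n14 'b': d→15
  n15 'bd': ·  [P5 ends]

BFS fail/out derivation:
  fail(1) 'd': from fail(0)=0 chase 'd': 0 ⇒ 0;  out=∅∪out(0)=∅
  fail(5) 'a': from fail(0)=0 chase 'a': 0 ⇒ 0;  out={2}∪out(0)={2}
  fail(11) 'c': from fail(0)=0 chase 'c': 0 ⇒ 0;  out=∅∪out(0)=∅
  fail(14) 'b': from fail(0)=0 chase 'b': 0 ⇒ 0;  out=∅∪out(0)=∅
  fail(2) 'dd': from fail(1)=0 chase 'd': 0 ⇒ 1;  out=∅∪out(1)=∅
  fail(6) 'ab': from fail(5)=0 chase 'b': 0 ⇒ 14;  out=∅∪out(14)=∅
  fail(12) 'ca': from fail(11)=0 chase 'a': 0 ⇒ 5;  out=∅∪out(5)={2}
  fail(15) 'bd': from fail(14)=0 chase 'd': 0 ⇒ 1;  out={5}∪out(1)={5}
  fail(3) 'ddc': from fail(2)=1 chase 'c': 1→0 ⇒ 11;  out=∅∪out(11)=∅
  fail(7) 'abd': from fail(6)=14 chase 'd': 14 ⇒ 15;  out={1}∪out(15)={1,5}
  fail(8) 'abb': from fail(6)=14 chase 'b': 14→0 ⇒ 14;  out=∅∪out(14)=∅
  fail(13) 'cab': from fail(12)=5 chase 'b': 5 ⇒ 6;  out={4}∪out(6)={4}
  fail(4) 'ddcb': from fail(3)=11 chase 'b': 11→0 ⇒ 14;  out={0}∪out(14)={0}
  fail(9) 'abba': from fail(8)=14 chase 'a': 14→0 ⇒ 5;  out=∅∪out(5)={2}
  fail(10) 'abbab': from fail(9)=5 chase 'b': 5 ⇒ 6;  out={3}∪out(6)={3}

Text stream:
[0] read 'a'  n0⇒n5  → match P2@[0:0]
[1] read 'b'  n5⇒n6
[2] read 'a'  n6⇒n5 (fail-walked)  → match P2@[2:2]
[3] read 'b'  n5⇒n6
[4] read 'd'  n6⇒n7  → match P1@[2:4],P5@[3:4]
[5] read 'a'  n7⇒n5 (fail-walked)  → match P2@[5:5]
[6] read 'b'  n5⇒n6
[7] read 'b'  n6⇒n8
[8] read 'a'  n8⇒n9  → match P2@[8:8]
[9] read 'b'  n9⇒n10  → match P3@[5:9]
[10] read 'a'  n10⇒n5 (fail-walked)  → match P2@[10:10]
[11] read 'd'  n5⇒n1 (fail-walked)
[12] read 'd'  n1⇒n2
[13] read 'c'  n2⇒n3
[14] read 'b'  n3⇒n4  → match P0@[11:14]
[15] read 'a'  n4⇒n5 (fail-walked)  → match P2@[15:15]
[16] read 'd'  n5⇒n1 (fail-walked)
[17] read 'c'  n1⇒n11 (fail-walked)
[18] read 'a'  n11⇒n12  → match P2@[18:18]
[19] read 'c'  n12⇒n11 (fail-walked)
[20] read 'c'  n11⇒n11 (fail-walked)
[21] read 'a'  n11⇒n12  → match P2@[21:21]
[22] read 'a'  n12⇒n5 (fail-walked)  → match P2@[22:22]
[23] read 'b'  n5⇒n6
[24] read 'd'  n6⇒n7  → match P1@[22:24],P5@[23:24]
[25] read 'd'  n7⇒n2 (fail-walked)
[26] read 'c'  n2⇒n3
[27] read 'b'  n3⇒n4  → match P0@[24:27]
[28] read 'a'  n4⇒n5 (fail-walked)  → match P2@[28:28]
[29] read 'd'  n5⇒n1 (fail-walked)
[30] read 'a'  n1⇒n5 (fail-walked)  → match P2@[30:30]
[31] read 'b'  n5⇒n6
[32] read 'd'  n6⇒n7  → match P1@[30:32],P5@[31:32]
[33] read 'b'  n7⇒n14 (fail-walked)
[34] read 'd'  n14⇒n15  → match P5@[33:34]
[35] read 'b'  n15⇒n14 (fail-walked)
[36] read 'b'  n14⇒n14 (fail-walked)
[37] read 'd'  n14⇒n15  → match P5@[36:37]
[38] read 'd'  n15⇒n2 (fail-walked)
[39] read 'b'  n2⇒n14 (fail-walked)
[40] read 'c'  n14⇒n11 (fail-walked)
[41] read 'a'  n11⇒n12  → match P2@[41:41]
[42] read 'c'  n12⇒n11 (fail-walked)
[43] read 'a'  n11⇒n12  → match P2@[43:43]
[44] read 'b'  n12⇒n13  → match P4@[42:44]
[45] read 'd'  n13⇒n7 (fail-walked)  → match P1@[43:45],P5@[44:45]
[46] read 'c'  n7⇒n11 (fail-walked)
[47] read 'a'  n11⇒n12  → match P2@[47:47]
[48] read 'b'  n12⇒n13  → match P4@[46:48]
[49] read 'a'  n13⇒n5 (fail-walked)  → match P2@[49:49]
[50] read 'c'  n5⇒n11 (fail-walked)
[51] read 'a'  n11⇒n12  → match P2@[51:51]
[52] read 'b'  n12⇒n13  → match P4@[50:52]
[53] read 'b'  n13⇒n8 (fail-walked)
[54] read 'a'  n8⇒n9  → match P2@[54:54]
[55] read 'b'  n9⇒n10  → match P3@[51:55]
[56] read 'd'  n10⇒n7 (fail-walked)  → match P1@[54:56],P5@[55:56]
[57] read 'c'  n7⇒n11 (fail-walked)
[58] read 'a'  n11⇒n12  → match P2@[58:58]
[59] read 'b'  n12⇒n13  → match P4@[57:59]
[60] read 'a'  n13⇒n5 (fail-walked)  → match P2@[60:60]
[61] read 'd'  n5⇒n1 (fail-walked)
[62] read 'a'  n1⇒n5 (fail-walked)  → match P2@[62:62]
[63] read 'b'  n5⇒n6

Matches: [[0,2],[2,2],[4,1],[4,5],[5,2],[8,2],[9,3],[10,2],[14,0],[15,2],[18,2],[21,2],[22,2],[24,1],[24,5],[27,0],[28,2],[30,2],[32,1],[32,5],[34,5],[37,5],[41,2],[43,2],[44,4],[45,1],[45,5],[47,2],[48,4],[49,2],[51,2],[52,4],[54,2],[55,3],[56,1],[56,5],[58,2],[59,4],[60,2],[62,2]]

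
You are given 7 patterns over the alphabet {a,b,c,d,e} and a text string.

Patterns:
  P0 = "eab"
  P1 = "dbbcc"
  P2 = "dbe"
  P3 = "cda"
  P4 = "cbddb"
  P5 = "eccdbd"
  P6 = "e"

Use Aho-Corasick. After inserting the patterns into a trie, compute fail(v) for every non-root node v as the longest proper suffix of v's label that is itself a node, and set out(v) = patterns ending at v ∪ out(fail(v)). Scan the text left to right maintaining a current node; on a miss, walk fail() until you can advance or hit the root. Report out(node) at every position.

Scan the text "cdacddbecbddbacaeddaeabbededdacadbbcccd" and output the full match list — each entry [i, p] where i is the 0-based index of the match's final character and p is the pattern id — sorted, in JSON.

Build:
Trie nodes:
  0='ε' goto c→10 d→4 e→1
  1='e' goto a→2 c→17  ←P6
  2='ea' goto b→3
  3='eab' goto ·  ←P0
  4='d' goto b→5
  5='db' goto b→6 e→9
  6='dbb' goto c→7
  7='dbbc' goto c→8
  8='dbbcc' goto ·  ←P1
  9='dbe' goto ·  ←P2
  10='c' goto b→13 d→11
  11='cd' goto a→12
  12='cda' goto ·  ←P3
  13='cb' goto d→14
  14='cbd' goto d→15
  15='cbdd' goto b→16
  16='cbddb' goto ·  ←P4
  17='ec' goto c→18
  18='ecc' goto d→19
  19='eccd' goto b→20
  20='eccdb' goto d→21
  21='eccdbd' goto ·  ←P5

Failure links (BFS by depth):
  fail(1) 'e': from fail(0)=0 chase 'e': 0 ⇒ 0;  out={6}∪out(0)={6}
  fail(4) 'd': from fail(0)=0 chase 'd': 0 ⇒ 0;  out=∅∪out(0)=∅
  fail(10) 'c': from fail(0)=0 chase 'c': 0 ⇒ 0;  out=∅∪out(0)=∅
  fail(2) 'ea': from fail(1)=0 chase 'a': 0 ⇒ 0;  out=∅∪out(0)=∅
  fail(5) 'db': from fail(4)=0 chase 'b': 0 ⇒ 0;  out=∅∪out(0)=∅
  fail(11) 'cd': from fail(10)=0 chase 'd': 0 ⇒ 4;  out=∅∪out(4)=∅
  fail(13) 'cb': from fail(10)=0 chase 'b': 0 ⇒ 0;  out=∅∪out(0)=∅
  fail(17) 'ec': from fail(1)=0 chase 'c': 0 ⇒ 10;  out=∅∪out(10)=∅
  fail(3) 'eab': from fail(2)=0 chase 'b': 0 ⇒ 0;  out={0}∪out(0)={0}
  fail(6) 'dbb': from fail(5)=0 chase 'b': 0 ⇒ 0;  out=∅∪out(0)=∅
  fail(9) 'dbe': from fail(5)=0 chase 'e': 0 ⇒ 1;  out={2}∪out(1)={2,6}
  fail(12) 'cda': from fail(11)=4 chase 'a': 4→0 ⇒ 0;  out={3}∪out(0)={3}
  fail(14) 'cbd': from fail(13)=0 chase 'd': 0 ⇒ 4;  out=∅∪out(4)=∅
  fail(18) 'ecc': from fail(17)=10 chase 'c': 10→0 ⇒ 10;  out=∅∪out(10)=∅
  fail(7) 'dbbc': from fail(6)=0 chase 'c': 0 ⇒ 10;  out=∅∪out(10)=∅
  fail(15) 'cbdd': from fail(14)=4 chase 'd': 4→0 ⇒ 4;  out=∅∪out(4)=∅
  fail(19) 'eccd': from fail(18)=10 chase 'd': 10 ⇒ 11;  out=∅∪out(11)=∅
  fail(8) 'dbbcc': from fail(7)=10 chase 'c': 10→0 ⇒ 10;  out={1}∪out(10)={1}
  fail(16) 'cbddb': from fail(15)=4 chase 'b': 4 ⇒ 5;  out={4}∪out(5)={4}
  fail(20) 'eccdb': from fail(19)=11 chase 'b': 11→4 ⇒ 5;  out=∅∪out(5)=∅
  fail(21) 'eccdbd': from fail(20)=5 chase 'd': 5→0 ⇒ 4;  out={5}∪out(4)={5}

Run:
pos 0 'c': at 10
pos 1 'd': at 11
pos 2 'a': at 12  ** P3@[0:2]
pos 3 'c': at 10 (via fail)
pos 4 'd': at 11
pos 5 'd': at 4 (via fail)
pos 6 'b': at 5
pos 7 'e': at 9  ** P2@[5:7],P6@[7:7]
pos 8 'c': at 17 (via fail)
pos 9 'b': at 13 (via fail)
pos 10 'd': at 14
pos 11 'd': at 15
pos 12 'b': at 16  ** P4@[8:12]
pos 13 'a': at 0 (via fail)
pos 14 'c': at 10
pos 15 'a': at 0 (via fail)
pos 16 'e': at 1  ** P6@[16:16]
pos 17 'd': at 4 (via fail)
pos 18 'd': at 4 (via fail)
pos 19 'a': at 0 (via fail)
pos 20 'e': at 1  ** P6@[20:20]
pos 21 'a': at 2
pos 22 'b': at 3  ** P0@[20:22]
pos 23 'b': at 0 (via fail)
pos 24 'e': at 1  ** P6@[24:24]
pos 25 'd': at 4 (via fail)
pos 26 'e': at 1 (via fail)  ** P6@[26:26]
pos 27 'd': at 4 (via fail)
pos 28 'd': at 4 (via fail)
pos 29 'a': at 0 (via fail)
pos 30 'c': at 10
pos 31 'a': at 0 (via fail)
pos 32 'd': at 4
pos 33 'b': at 5
pos 34 'b': at 6
pos 35 'c': at 7
pos 36 'c': at 8  ** P1@[32:36]
pos 37 'c': at 10 (via fail)
pos 38 'd': at 11

Matches: [[2,3],[7,2],[7,6],[12,4],[16,6],[20,6],[22,0],[24,6],[26,6],[36,1]]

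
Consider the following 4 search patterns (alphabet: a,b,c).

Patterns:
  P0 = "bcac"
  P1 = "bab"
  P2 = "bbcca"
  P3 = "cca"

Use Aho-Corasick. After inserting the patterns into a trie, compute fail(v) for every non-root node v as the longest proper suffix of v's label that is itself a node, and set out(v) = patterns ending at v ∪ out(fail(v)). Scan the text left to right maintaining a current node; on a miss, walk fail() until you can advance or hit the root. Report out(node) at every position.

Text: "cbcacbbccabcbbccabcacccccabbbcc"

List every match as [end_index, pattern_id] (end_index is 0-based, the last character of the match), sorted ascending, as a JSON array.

Construct AC machine:
Trie (insert patterns):
  n0 'ε': b→1 c→11
  n1 'b': a→5 b→7 c→2
  n2 'bc': a→3
  n3 'bca': c→4
  n4 'bcac': ·  [P0 ends]
  n5 'ba': b→6
  n6 'bab': ·  [P1 ends]
  n7 'bb': c→8
  n8 'bbc': c→9
  n9 'bbcc': a→10
  n10 'bbcca': ·  [P2 ends]
  n11 'c': c→12
  n12 'cc': a→13
  n13 'cca': ·  [P3 ends]

BFS fail/out derivation:
  fail(1) 'b': from fail(0)=0 chase 'b': 0 ⇒ 0;  out=∅∪out(0)=∅
  fail(11) 'c': from fail(0)=0 chase 'c': 0 ⇒ 0;  out=∅∪out(0)=∅
  fail(2) 'bc': from fail(1)=0 chase 'c': 0 ⇒ 11;  out=∅∪out(11)=∅
  fail(5) 'ba': from fail(1)=0 chase 'a': 0 ⇒ 0;  out=∅∪out(0)=∅
  fail(7) 'bb': from fail(1)=0 chase 'b': 0 ⇒ 1;  out=∅∪out(1)=∅
  fail(12) 'cc': from fail(11)=0 chase 'c': 0 ⇒ 11;  out=∅∪out(11)=∅
  fail(3) 'bca': from fail(2)=11 chase 'a': 11→0 ⇒ 0;  out=∅∪out(0)=∅
  fail(6) 'bab': from fail(5)=0 chase 'b': 0 ⇒ 1;  out={1}∪out(1)={1}
  fail(8) 'bbc': from fail(7)=1 chase 'c': 1 ⇒ 2;  out=∅∪out(2)=∅
  fail(13) 'cca': from fail(12)=11 chase 'a': 11→0 ⇒ 0;  out={3}∪out(0)={3}
  fail(4) 'bcac': from fail(3)=0 chase 'c': 0 ⇒ 11;  out={0}∪out(11)={0}
  fail(9) 'bbcc': from fail(8)=2 chase 'c': 2→11 ⇒ 12;  out=∅∪out(12)=∅
  fail(10) 'bbcca': from fail(9)=12 chase 'a': 12 ⇒ 13;  out={2}∪out(13)={2,3}

Run:
i=0 'c': node 0→11
i=1 'b': node 11→1 (via fail)
i=2 'c': node 1→2
i=3 'a': node 2→3
i=4 'c': node 3→4  emit P0@[1:4]
i=5 'b': node 4→1 (via fail)
i=6 'b': node 1→7
i=7 'c': node 7→8
i=8 'c': node 8→9
i=9 'a': node 9→10  emit P2@[5:9],P3@[7:9]
i=10 'b': node 10→1 (via fail)
i=11 'c': node 1→2
i=12 'b': node 2→1 (via fail)
i=13 'b': node 1→7
i=14 'c': node 7→8
i=15 'c': node 8→9
i=16 'a': node 9→10  emit P2@[12:16],P3@[14:16]
i=17 'b': node 10→1 (via fail)
i=18 'c': node 1→2
i=19 'a': node 2→3
i=20 'c': node 3→4  emit P0@[17:20]
i=21 'c': node 4→12 (via fail)
i=22 'c': node 12→12 (via fail)
i=23 'c': node 12→12 (via fail)
i=24 'c': node 12→12 (via fail)
i=25 'a': node 12→13  emit P3@[23:25]
i=26 'b': node 13→1 (via fail)
i=27 'b': node 1→7
i=28 'b': node 7→7 (via fail)
i=29 'c': node 7→8
i=30 'c': node 8→9

Result: [[4,0],[9,2],[9,3],[16,2],[16,3],[20,0],[25,3]]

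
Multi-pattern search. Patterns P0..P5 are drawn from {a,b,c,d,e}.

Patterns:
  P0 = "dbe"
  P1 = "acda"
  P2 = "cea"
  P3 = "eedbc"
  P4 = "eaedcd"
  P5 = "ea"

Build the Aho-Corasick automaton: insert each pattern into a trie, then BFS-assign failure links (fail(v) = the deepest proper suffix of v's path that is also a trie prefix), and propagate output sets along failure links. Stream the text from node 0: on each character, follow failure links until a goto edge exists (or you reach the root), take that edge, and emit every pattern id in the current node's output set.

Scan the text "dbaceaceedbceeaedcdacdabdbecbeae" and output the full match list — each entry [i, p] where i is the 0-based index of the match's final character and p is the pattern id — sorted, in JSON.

Build automaton:
Trie (insert patterns):
  n0 'ε': a→4 c→8 d→1 e→11
  n1 'd': b→2
  n2 'db': e→3
  n3 'dbe': ·  [P0 ends]
  n4 'a': c→5
  n5 'ac': d→6
  n6 'acd': a→7
  n7 'acda': ·  [P1 ends]
  n8 'c': e→9
  n9 'ce': a→10
  n10 'cea': ·  [P2 ends]
  n11 'e': a→16 e→12
  n12 'ee': d→13
  n13 'eed': b→14
  n14 'eedb': c→15
  n15 'eedbc': ·  [P3 ends]
  n16 'ea': e→17  [P5 ends]
  n17 'eae': d→18
  n18 'eaed': c→19
  n19 'eaedc': d→20
  n20 'eaedcd': ·  [P4 ends]

BFS fail/out derivation:
  n1('d'): parent n0 fail=0; on 'd' 0 → fail=0;  out ∅∪∅=∅
  n4('a'): parent n0 fail=0; on 'a' 0 → fail=0;  out ∅∪∅=∅
  n8('c'): parent n0 fail=0; on 'c' 0 → fail=0;  out ∅∪∅=∅
  n11('e'): parent n0 fail=0; on 'e' 0 → fail=0;  out ∅∪∅=∅
  n2('db'): parent n1 fail=0; on 'b' 0 → fail=0;  out ∅∪∅=∅
  n5('ac'): parent n4 fail=0; on 'c' 0 → fail=8;  out ∅∪∅=∅
  n9('ce'): parent n8 fail=0; on 'e' 0 → fail=11;  out ∅∪∅=∅
  n12('ee'): parent n11 fail=0; on 'e' 0 → fail=11;  out ∅∪∅=∅
  n16('ea'): parent n11 fail=0; on 'a' 0 → fail=4;  out {5}∪∅={5}
  n3('dbe'): parent n2 fail=0; on 'e' 0 → fail=11;  out {0}∪∅={0}
  n6('acd'): parent n5 fail=8; on 'd' 8→0 → fail=1;  out ∅∪∅=∅
  n10('cea'): parent n9 fail=11; on 'a' 11 → fail=16;  out {2}∪{5}={2,5}
  n13('eed'): parent n12 fail=11; on 'd' 11→0 → fail=1;  out ∅∪∅=∅
  n17('eae'): parent n16 fail=4; on 'e' 4→0 → fail=11;  out ∅∪∅=∅
  n7('acda'): parent n6 fail=1; on 'a' 1→0 → fail=4;  out {1}∪∅={1}
  n14('eedb'): parent n13 fail=1; on 'b' 1 → fail=2;  out ∅∪∅=∅
  n18('eaed'): parent n17 fail=11; on 'd' 11→0 → fail=1;  out ∅∪∅=∅
  n15('eedbc'): parent n14 fail=2; on 'c' 2→0 → fail=8;  out {3}∪∅={3}
  n19('eaedc'): parent n18 fail=1; on 'c' 1→0 → fail=8;  out ∅∪∅=∅
  n20('eaedcd'): parent n19 fail=8; on 'd' 8→0 → fail=1;  out {4}∪∅={4}

Run:
i=0 'd': node 0→1
i=1 'b': node 1→2
i=2 'a': node 2→4 ·f
i=3 'c': node 4→5
i=4 'e': node 5→9 ·f
i=5 'a': node 9→10  → match P2@[3:5],P5@[4:5]
i=6 'c': node 10→5 ·f
i=7 'e': node 5→9 ·f
i=8 'e': node 9→12 ·f
i=9 'd': node 12→13
i=10 'b': node 13→14
i=11 'c': node 14→15  → match P3@[7:11]
i=12 'e': node 15→9 ·f
i=13 'e': node 9→12 ·f
i=14 'a': node 12→16 ·f  → match P5@[13:14]
i=15 'e': node 16→17
i=16 'd': node 17→18
i=17 'c': node 18→19
i=18 'd': node 19→20  → match P4@[13:18]
i=19 'a': node 20→4 ·f
i=20 'c': node 4→5
i=21 'd': node 5→6
i=22 'a': node 6→7  → match P1@[19:22]
i=23 'b': node 7→0 ·f
i=24 'd': node 0→1
i=25 'b': node 1→2
i=26 'e': node 2→3  → match P0@[24:26]
i=27 'c': node 3→8 ·f
i=28 'b': node 8→0 ·f
i=29 'e': node 0→11
i=30 'a': node 11→16  → match P5@[29:30]
i=31 'e': node 16→17

Matches: [[5,2],[5,5],[11,3],[14,5],[18,4],[22,1],[26,0],[30,5]]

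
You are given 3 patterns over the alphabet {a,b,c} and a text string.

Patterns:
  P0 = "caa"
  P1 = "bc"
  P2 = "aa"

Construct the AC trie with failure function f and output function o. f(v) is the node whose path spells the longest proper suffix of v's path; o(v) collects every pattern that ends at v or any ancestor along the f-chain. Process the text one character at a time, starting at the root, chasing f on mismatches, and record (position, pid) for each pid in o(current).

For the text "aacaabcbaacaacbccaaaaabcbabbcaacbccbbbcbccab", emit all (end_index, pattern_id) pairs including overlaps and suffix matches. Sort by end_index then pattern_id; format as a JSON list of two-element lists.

Build automaton:
Trie (insert patterns):
  0='ε' goto a→6 b→4 c→1
  1='c' goto a→2
  2='ca' goto a→3
  3='caa' goto ·  ←P0
  4='b' goto c→5
  5='bc' goto ·  ←P1
  6='a' goto a→7
  7='aa' goto ·  ←P2

BFS fail/out derivation:
  fail(1) 'c': from fail(0)=0 chase 'c': 0 ⇒ 0;  out=∅∪out(0)=∅
  fail(4) 'b': from fail(0)=0 chase 'b': 0 ⇒ 0;  out=∅∪out(0)=∅
  fail(6) 'a': from fail(0)=0 chase 'a': 0 ⇒ 0;  out=∅∪out(0)=∅
  fail(2) 'ca': from fail(1)=0 chase 'a': 0 ⇒ 6;  out=∅∪out(6)=∅
  fail(5) 'bc': from fail(4)=0 chase 'c': 0 ⇒ 1;  out={1}∪out(1)={1}
  fail(7) 'aa': from fail(6)=0 chase 'a': 0 ⇒ 6;  out={2}∪out(6)={2}
  fail(3) 'caa': from fail(2)=6 chase 'a': 6 ⇒ 7;  out={0}∪out(7)={0,2}

Scan:
[0] read 'a'  n0⇒n6
[1] read 'a'  n6⇒n7  emit P2@[0:1]
[2] read 'c'  n7⇒n1 ·f
[3] read 'a'  n1⇒n2
[4] read 'a'  n2⇒n3  emit P0@[2:4],P2@[3:4]
[5] read 'b'  n3⇒n4 ·f
[6] read 'c'  n4⇒n5  emit P1@[5:6]
[7] read 'b'  n5⇒n4 ·f
[8] read 'a'  n4⇒n6 ·f
[9] read 'a'  n6⇒n7  emit P2@[8:9]
[10] read 'c'  n7⇒n1 ·f
[11] read 'a'  n1⇒n2
[12] read 'a'  n2⇒n3  emit P0@[10:12],P2@[11:12]
[13] read 'c'  n3⇒n1 ·f
[14] read 'b'  n1⇒n4 ·f
[15] read 'c'  n4⇒n5  emit P1@[14:15]
[16] read 'c'  n5⇒n1 ·f
[17] read 'a'  n1⇒n2
[18] read 'a'  n2⇒n3  emit P0@[16:18],P2@[17:18]
[19] read 'a'  n3⇒n7 ·f  emit P2@[18:19]
[20] read 'a'  n7⇒n7 ·f  emit P2@[19:20]
[21] read 'a'  n7⇒n7 ·f  emit P2@[20:21]
[22] read 'b'  n7⇒n4 ·f
[23] read 'c'  n4⇒n5  emit P1@[22:23]
[24] read 'b'  n5⇒n4 ·f
[25] read 'a'  n4⇒n6 ·f
[26] read 'b'  n6⇒n4 ·f
[27] read 'b'  n4⇒n4 ·f
[28] read 'c'  n4⇒n5  emit P1@[27:28]
[29] read 'a'  n5⇒n2 ·f
[30] read 'a'  n2⇒n3  emit P0@[28:30],P2@[29:30]
[31] read 'c'  n3⇒n1 ·f
[32] read 'b'  n1⇒n4 ·f
[33] read 'c'  n4⇒n5  emit P1@[32:33]
[34] read 'c'  n5⇒n1 ·f
[35] read 'b'  n1⇒n4 ·f
[36] read 'b'  n4⇒n4 ·f
[37] read 'b'  n4⇒n4 ·f
[38] read 'c'  n4⇒n5  emit P1@[37:38]
[39] read 'b'  n5⇒n4 ·f
[40] read 'c'  n4⇒n5  emit P1@[39:40]
[41] read 'c'  n5⇒n1 ·f
[42] read 'a'  n1⇒n2
[43] read 'b'  n2⇒n4 ·f

Matches: [[1,2],[4,0],[4,2],[6,1],[9,2],[12,0],[12,2],[15,1],[18,0],[18,2],[19,2],[20,2],[21,2],[23,1],[28,1],[30,0],[30,2],[33,1],[38,1],[40,1]]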